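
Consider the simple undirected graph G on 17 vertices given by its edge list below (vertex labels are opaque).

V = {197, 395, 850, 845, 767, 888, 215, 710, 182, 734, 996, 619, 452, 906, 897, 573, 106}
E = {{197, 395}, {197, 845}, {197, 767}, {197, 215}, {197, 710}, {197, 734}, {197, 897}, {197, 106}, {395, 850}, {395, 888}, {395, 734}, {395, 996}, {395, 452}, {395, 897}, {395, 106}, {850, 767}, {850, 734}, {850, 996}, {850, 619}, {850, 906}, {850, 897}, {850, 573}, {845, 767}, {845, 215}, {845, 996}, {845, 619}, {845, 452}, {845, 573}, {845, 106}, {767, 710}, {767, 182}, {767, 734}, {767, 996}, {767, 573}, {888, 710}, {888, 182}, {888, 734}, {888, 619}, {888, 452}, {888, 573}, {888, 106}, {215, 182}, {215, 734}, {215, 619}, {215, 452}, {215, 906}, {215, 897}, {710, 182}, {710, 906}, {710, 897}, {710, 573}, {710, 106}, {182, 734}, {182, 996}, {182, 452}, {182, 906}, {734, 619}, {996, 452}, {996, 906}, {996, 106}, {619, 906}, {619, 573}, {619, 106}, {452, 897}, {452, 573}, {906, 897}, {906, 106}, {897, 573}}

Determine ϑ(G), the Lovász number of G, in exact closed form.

Vertex 182 has 8 neighbors: 767, 888, 215, 710, 734, 996, 452, 906.
N(452) = {395, 845, 888, 215, 182, 996, 897, 573}, |N(452)| = 8.
N(106) = {197, 395, 845, 888, 710, 996, 619, 906}, |N(106)| = 8.
Vertex 619 has 8 neighbors: 850, 845, 888, 215, 734, 906, 573, 106.
Every vertex has degree 8 (N=17); strongly regular (17,8,3,4).
Distinct eigenvalues (to 6 d.p.): [8.0, 1.561553, -2.561553].
With N=17: ϑ(G) = 17·(-(-sqrt(17)/2 - 1/2))/(8−(-sqrt(17)/2 - 1/2)) = sqrt(17).
= 4.123105626… (decimal).

sqrt(17)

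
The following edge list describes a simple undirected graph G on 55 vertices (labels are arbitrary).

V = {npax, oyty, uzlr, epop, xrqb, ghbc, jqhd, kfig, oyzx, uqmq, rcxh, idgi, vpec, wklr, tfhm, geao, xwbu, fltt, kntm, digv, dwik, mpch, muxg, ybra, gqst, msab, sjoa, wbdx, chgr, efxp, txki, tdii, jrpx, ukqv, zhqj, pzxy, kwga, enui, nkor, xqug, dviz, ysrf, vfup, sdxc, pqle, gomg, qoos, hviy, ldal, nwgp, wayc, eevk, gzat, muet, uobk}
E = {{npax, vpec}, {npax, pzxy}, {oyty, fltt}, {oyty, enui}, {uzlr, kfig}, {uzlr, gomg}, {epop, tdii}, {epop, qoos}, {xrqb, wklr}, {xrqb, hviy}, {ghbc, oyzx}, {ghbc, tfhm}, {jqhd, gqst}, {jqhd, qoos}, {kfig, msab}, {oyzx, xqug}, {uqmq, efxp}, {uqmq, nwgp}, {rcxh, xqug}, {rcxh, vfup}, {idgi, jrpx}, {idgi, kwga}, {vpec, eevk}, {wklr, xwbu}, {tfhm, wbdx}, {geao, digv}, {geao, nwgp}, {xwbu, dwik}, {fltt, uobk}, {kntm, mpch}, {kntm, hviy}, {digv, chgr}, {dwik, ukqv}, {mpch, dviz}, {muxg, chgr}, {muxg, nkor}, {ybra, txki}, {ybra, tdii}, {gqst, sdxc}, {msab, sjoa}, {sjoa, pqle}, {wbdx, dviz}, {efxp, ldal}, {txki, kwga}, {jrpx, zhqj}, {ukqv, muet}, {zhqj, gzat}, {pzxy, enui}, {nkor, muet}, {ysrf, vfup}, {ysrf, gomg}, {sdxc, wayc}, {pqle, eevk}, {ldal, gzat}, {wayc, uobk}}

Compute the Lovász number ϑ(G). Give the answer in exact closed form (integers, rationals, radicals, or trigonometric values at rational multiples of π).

55*cos(pi/55)/(cos(pi/55) + 1)

Vertex ysrf has 2 neighbors: vfup, gomg.
N(eevk) = {vpec, pqle}, |N(eevk)| = 2.
N(pqle) = {sjoa, eevk}, |N(pqle)| = 2.
deg(epop) = 2; N(epop) = {tdii, qoos}.
deg(v) = 2 for all v (|V|=55); a single 55-cycle (edge-transitive).
A has 28 distinct eigenvalues ≈ [2.0, 1.987, 1.948, 1.884, 1.795, 1.683, 1.548, 1.394, 1.221, 1.033, 0.831, 0.618, 0.397, 0.171, -0.057, -0.285, -0.508, -0.726, -0.933, -1.129, -1.31, -1.473, -1.618, -1.741, -1.842, -1.919, -1.971, -1.997].
−55·(-2*cos(pi/55)) / ((2)−(-2*cos(pi/55))) = 55*cos(pi/55)/(cos(pi/55) + 1) = ϑ(G).
ϑ(G) ≈ 27.47756.
Lovász sandwich 27 ≤ 55*cos(pi/55)/(cos(pi/55) + 1) ≤ 28: both strict.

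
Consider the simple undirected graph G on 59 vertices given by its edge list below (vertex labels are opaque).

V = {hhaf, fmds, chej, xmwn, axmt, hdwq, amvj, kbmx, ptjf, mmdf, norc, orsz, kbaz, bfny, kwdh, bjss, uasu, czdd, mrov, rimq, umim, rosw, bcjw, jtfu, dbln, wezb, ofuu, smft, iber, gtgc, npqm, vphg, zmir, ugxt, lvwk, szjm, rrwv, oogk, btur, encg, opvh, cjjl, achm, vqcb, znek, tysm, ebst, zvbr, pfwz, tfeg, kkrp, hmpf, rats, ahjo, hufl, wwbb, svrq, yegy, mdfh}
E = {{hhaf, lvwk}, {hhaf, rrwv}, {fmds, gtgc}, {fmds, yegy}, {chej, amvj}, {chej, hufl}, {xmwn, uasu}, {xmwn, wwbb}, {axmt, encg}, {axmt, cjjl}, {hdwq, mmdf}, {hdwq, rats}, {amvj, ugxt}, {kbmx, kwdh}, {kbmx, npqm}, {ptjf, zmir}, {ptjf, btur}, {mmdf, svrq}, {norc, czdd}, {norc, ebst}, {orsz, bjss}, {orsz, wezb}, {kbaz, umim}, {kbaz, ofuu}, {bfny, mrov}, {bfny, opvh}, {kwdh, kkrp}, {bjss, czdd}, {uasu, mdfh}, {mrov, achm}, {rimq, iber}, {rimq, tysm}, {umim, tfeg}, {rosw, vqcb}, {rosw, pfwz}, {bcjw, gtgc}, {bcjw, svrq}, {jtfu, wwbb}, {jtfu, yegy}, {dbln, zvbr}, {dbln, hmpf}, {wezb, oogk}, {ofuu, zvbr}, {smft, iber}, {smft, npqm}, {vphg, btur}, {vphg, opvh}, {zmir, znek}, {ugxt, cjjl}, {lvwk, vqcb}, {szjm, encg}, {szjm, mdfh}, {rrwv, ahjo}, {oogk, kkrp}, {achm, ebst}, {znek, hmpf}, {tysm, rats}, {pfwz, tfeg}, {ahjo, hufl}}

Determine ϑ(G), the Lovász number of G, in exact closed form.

59*cos(pi/59)/(cos(pi/59) + 1)

N(ebst) = {norc, achm}, |N(ebst)| = 2.
deg(yegy) = 2; N(yegy) = {fmds, jtfu}.
N(tysm) = {rimq, rats}, |N(tysm)| = 2.
Vertex gtgc has 2 neighbors: fmds, bcjw.
Regular of degree 2 on 59 vertices: a single 59-cycle (edge-transitive).
The 30 distinct eigenvalues: [2.0, 1.989, 1.955, 1.899, 1.821, 1.723, 1.605, 1.47, 1.317, 1.15, 0.969, 0.778, 0.577, 0.371, 0.16, -0.053, -0.265, -0.475, -0.678, -0.875, -1.061, -1.235, -1.395, -1.54, -1.667, -1.775, -1.863, -1.93, -1.975, -1.997].
With N=59: ϑ(G) = 59·(-(-1)*2*cos(pi/59))/(2−(-2*cos(pi/59))) = 59*cos(pi/59)/(cos(pi/59) + 1).
ϑ(G) ≈ 29.47907994.
Sandwich: α(G)=29 ≤ ϑ(G)=59*cos(pi/59)/(cos(pi/59) + 1) ≤ χ(Ḡ)=30 (both strict).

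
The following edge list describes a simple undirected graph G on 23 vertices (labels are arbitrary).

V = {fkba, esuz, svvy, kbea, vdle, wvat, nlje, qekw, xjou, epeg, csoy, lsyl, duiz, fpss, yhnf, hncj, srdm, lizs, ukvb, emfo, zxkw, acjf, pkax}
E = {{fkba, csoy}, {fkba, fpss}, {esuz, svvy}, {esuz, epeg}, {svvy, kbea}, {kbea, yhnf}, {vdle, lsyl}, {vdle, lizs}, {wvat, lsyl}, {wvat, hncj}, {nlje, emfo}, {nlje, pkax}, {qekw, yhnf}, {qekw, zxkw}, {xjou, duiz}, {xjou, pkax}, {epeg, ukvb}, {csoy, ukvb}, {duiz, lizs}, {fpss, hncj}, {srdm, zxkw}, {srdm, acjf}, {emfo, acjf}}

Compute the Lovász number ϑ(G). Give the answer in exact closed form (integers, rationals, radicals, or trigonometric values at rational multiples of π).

N(epeg) = {esuz, ukvb}, |N(epeg)| = 2.
deg(esuz) = 2; N(esuz) = {svvy, epeg}.
N(hncj) = {wvat, fpss}, |N(hncj)| = 2.
deg(qekw) = 2; N(qekw) = {yhnf, zxkw}.
Every vertex has degree 2 (N=23); connected 2-regular on 23 ⇒ C_{23}.
Distinct eigenvalues (to 4 d.p.): [2.0, 1.9258, 1.7088, 1.3651, 0.9201, 0.4069, -0.1365, -0.6698, -1.1534, -1.5514, -1.8344, -1.9814].
Lovász (edge-transitive): ϑ = −23·(-2*cos(pi/23))/((2)−(-2*cos(pi/23))) = 23*cos(pi/23)/(cos(pi/23) + 1).
= 11.446193612… (decimal).
Lovász sandwich 11 ≤ 23*cos(pi/23)/(cos(pi/23) + 1) ≤ 12: both strict.

23*cos(pi/23)/(cos(pi/23) + 1)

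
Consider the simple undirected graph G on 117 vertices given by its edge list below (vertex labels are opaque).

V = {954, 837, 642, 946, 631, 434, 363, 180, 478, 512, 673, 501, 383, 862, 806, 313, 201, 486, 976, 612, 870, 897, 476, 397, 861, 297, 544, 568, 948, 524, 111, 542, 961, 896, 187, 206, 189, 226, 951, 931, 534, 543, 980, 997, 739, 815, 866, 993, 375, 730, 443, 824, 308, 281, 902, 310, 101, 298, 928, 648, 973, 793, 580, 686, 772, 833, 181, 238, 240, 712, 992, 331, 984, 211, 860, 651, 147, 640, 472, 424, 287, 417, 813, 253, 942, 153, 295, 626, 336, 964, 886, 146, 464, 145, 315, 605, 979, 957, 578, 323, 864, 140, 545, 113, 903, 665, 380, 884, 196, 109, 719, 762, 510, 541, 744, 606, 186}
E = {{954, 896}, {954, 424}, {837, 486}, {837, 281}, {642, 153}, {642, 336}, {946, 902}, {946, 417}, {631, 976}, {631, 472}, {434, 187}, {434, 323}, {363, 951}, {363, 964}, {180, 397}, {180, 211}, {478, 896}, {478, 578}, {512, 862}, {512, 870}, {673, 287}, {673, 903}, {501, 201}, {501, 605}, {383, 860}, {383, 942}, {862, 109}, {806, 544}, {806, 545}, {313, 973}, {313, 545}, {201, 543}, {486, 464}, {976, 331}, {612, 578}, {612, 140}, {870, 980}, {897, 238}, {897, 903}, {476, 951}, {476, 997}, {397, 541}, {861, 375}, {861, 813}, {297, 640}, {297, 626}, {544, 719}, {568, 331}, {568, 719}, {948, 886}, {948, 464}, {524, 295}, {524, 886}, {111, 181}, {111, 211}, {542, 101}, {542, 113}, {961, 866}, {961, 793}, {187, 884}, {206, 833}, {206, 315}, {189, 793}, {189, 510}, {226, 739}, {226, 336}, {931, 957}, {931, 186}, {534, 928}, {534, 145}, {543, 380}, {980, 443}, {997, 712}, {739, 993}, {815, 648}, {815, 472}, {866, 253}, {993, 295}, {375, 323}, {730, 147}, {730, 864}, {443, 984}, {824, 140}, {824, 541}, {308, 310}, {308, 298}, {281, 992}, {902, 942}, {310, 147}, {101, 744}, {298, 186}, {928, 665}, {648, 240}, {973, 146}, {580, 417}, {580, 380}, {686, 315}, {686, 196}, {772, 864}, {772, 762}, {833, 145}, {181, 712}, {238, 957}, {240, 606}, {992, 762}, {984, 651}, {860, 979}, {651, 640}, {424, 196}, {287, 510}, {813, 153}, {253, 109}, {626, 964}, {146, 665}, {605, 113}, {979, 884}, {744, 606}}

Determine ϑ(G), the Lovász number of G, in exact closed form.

N(542) = {101, 113}, |N(542)| = 2.
deg(902) = 2; N(902) = {946, 942}.
deg(861) = 2; N(861) = {375, 813}.
N(605) = {501, 113}, |N(605)| = 2.
2-regular, N=117; the odd cycle C_{117}.
spec(A) ≈ [2.0, 1.997, 1.988, 1.974, 1.954, 1.928, 1.897, 1.86, 1.818, 1.771, 1.718, 1.661, 1.599, 1.532, 1.461, 1.385, 1.306, 1.223, 1.136, 1.046, 0.953, 0.857, 0.759, 0.659, 0.556, 0.453, 0.347, 0.241, 0.134, 0.027, -0.081, -0.188, -0.294, -0.4, -0.505, -0.608, -0.709, -0.809, -0.906, -1.0, -1.092, -1.18, -1.265, -1.346, -1.424, -1.497, -1.566, -1.631, -1.69, -1.745, -1.795, -1.84, -1.879, -1.913, -1.942, -1.965, -1.982, -1.994, -1.999] (distinct, 3 d.p.).
Lovász: ϑ = −117(-2*cos(pi/117))/(2+-(-1)*2*cos(pi/117)) = 117*cos(pi/117)/(cos(pi/117) + 1).
ϑ(G) ≈ 58.4894543.
58 ≤ 117*cos(pi/117)/(cos(pi/117) + 1) ≤ 59: both strict.

117*cos(pi/117)/(cos(pi/117) + 1)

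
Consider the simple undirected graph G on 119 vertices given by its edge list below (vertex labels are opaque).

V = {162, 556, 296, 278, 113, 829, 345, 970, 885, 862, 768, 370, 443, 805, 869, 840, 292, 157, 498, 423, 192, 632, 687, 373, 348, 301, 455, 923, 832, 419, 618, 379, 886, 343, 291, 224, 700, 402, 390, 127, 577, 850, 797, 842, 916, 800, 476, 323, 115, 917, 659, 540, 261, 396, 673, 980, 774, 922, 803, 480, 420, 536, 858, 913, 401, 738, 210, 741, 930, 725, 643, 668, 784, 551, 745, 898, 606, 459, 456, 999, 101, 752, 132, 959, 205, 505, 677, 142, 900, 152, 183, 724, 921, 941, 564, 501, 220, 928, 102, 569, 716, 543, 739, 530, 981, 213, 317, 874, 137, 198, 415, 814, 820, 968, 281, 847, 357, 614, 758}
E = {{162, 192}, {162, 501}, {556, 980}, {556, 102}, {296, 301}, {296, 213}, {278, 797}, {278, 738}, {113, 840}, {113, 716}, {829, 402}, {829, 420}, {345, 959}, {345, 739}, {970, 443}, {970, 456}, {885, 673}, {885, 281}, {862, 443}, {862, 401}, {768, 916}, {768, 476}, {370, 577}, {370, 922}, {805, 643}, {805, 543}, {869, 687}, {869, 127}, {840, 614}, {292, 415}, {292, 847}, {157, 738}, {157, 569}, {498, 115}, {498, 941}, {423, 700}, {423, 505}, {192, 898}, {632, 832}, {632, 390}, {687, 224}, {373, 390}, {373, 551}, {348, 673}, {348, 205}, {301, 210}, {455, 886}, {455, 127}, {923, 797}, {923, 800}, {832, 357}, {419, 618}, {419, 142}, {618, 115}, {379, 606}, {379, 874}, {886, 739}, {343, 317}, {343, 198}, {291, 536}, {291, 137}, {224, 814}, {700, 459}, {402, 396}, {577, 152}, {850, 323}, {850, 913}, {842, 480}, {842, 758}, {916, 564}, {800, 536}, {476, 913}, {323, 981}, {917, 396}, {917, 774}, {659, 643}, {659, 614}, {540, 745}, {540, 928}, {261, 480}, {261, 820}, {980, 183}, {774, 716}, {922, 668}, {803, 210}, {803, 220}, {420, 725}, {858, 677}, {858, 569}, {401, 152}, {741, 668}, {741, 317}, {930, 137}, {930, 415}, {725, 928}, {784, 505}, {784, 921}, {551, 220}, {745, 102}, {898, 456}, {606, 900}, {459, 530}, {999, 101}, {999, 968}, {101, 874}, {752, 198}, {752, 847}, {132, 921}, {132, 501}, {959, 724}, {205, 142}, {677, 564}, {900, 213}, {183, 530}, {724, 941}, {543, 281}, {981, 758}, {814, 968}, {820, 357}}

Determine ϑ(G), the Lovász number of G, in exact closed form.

119*cos(pi/119)/(cos(pi/119) + 1)

N(420) = {829, 725}, |N(420)| = 2.
Vertex 959 has 2 neighbors: 345, 724.
N(348) = {673, 205}, |N(348)| = 2.
deg(921) = 2; N(921) = {784, 132}.
G on 119 vertices is 2-regular; connected 2-regular on 119 ⇒ C_{119}.
Distinct eigenvalues (to 3 d.p.): [2.0, 1.997, 1.989, 1.975, 1.956, 1.931, 1.9, 1.865, 1.824, 1.778, 1.728, 1.672, 1.612, 1.547, 1.478, 1.405, 1.328, 1.247, 1.163, 1.075, 0.985, 0.891, 0.796, 0.698, 0.598, 0.496, 0.393, 0.289, 0.185, 0.079, -0.026, -0.132, -0.237, -0.342, -0.445, -0.547, -0.648, -0.747, -0.844, -0.938, -1.03, -1.119, -1.205, -1.288, -1.367, -1.442, -1.513, -1.58, -1.642, -1.7, -1.754, -1.802, -1.845, -1.883, -1.916, -1.944, -1.966, -1.983, -1.994, -1.999].
With N=119: ϑ(G) = 119·(-(-1)*2*cos(pi/119))/(2−(-2*cos(pi/119))) = 119*cos(pi/119)/(cos(pi/119) + 1).
≈ 59.4896316 (to 7 d.p.).
59 ≤ 119*cos(pi/119)/(cos(pi/119) + 1) ≤ 60: both strict.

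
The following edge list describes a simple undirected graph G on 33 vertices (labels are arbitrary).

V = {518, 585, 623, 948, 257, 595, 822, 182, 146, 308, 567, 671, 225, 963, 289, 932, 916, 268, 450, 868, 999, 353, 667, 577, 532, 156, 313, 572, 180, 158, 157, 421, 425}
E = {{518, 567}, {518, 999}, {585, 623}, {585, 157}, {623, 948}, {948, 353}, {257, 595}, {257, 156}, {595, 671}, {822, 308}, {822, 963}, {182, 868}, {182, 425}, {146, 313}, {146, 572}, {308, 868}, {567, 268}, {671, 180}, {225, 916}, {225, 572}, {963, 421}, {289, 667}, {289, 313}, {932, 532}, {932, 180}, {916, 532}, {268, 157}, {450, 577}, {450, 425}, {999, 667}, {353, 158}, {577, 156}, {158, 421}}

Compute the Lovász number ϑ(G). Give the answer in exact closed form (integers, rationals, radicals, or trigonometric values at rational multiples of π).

33*cos(pi/33)/(cos(pi/33) + 1)

Vertex 353 has 2 neighbors: 948, 158.
deg(450) = 2; N(450) = {577, 425}.
Vertex 577 has 2 neighbors: 450, 156.
N(595) = {257, 671}, |N(595)| = 2.
33-vertex 2-regular graph: the odd cycle C_{33}.
spec(A) ≈ [2.0, 1.963857, 1.856736, 1.682507, 1.447468, 1.160114, 0.83083, 0.471518, 0.095164, -0.28463, -0.654136, -1.0, -1.309721, -1.572106, -1.777671, -1.918986, -1.990944] (distinct, 6 d.p.).
With N=33: ϑ(G) = 33·(-(-1)*2*cos(pi/33))/(2−(-2*cos(pi/33))) = 33*cos(pi/33)/(cos(pi/33) + 1).
≈ 16.4626 (to 4 d.p.).
Check 16 ≤ 33*cos(pi/33)/(cos(pi/33) + 1) ≤ 17: both strict.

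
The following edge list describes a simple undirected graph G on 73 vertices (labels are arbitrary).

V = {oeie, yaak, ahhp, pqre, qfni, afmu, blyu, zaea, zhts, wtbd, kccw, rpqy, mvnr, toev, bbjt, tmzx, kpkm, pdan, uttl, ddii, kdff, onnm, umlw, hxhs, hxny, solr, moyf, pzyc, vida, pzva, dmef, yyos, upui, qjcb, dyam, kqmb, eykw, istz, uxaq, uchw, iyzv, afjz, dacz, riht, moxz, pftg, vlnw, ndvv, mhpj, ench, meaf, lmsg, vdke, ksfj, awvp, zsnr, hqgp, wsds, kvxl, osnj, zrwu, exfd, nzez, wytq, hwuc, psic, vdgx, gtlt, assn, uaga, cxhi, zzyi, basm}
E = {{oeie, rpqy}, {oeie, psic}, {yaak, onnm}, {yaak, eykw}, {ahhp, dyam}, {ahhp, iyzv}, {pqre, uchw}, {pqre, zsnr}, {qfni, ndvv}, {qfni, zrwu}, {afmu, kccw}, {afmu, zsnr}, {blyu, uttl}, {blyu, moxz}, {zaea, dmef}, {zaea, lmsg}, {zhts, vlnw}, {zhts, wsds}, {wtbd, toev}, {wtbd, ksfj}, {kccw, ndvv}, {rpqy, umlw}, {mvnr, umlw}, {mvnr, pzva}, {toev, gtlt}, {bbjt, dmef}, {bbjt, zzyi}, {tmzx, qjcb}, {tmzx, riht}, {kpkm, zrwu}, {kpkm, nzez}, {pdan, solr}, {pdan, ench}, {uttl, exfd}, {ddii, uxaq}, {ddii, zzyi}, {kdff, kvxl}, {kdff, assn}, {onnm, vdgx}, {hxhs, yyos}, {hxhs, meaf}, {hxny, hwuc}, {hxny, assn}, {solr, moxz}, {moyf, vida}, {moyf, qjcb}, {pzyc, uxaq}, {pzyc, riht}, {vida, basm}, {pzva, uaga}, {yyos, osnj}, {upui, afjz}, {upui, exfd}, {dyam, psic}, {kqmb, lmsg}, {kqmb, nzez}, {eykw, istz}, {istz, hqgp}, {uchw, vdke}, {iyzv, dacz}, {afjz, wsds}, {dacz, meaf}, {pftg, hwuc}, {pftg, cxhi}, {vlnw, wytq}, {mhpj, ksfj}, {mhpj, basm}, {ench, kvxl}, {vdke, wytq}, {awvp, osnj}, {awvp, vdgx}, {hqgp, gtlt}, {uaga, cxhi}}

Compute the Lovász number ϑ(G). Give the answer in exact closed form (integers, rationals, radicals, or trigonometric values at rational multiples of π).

73*cos(pi/73)/(cos(pi/73) + 1)

N(vida) = {moyf, basm}, |N(vida)| = 2.
Vertex yyos has 2 neighbors: hxhs, osnj.
Vertex zrwu has 2 neighbors: qfni, kpkm.
N(awvp) = {osnj, vdgx}, |N(awvp)| = 2.
Regular of degree 2 on 73 vertices: this is C_{73}, the 73-cycle.
A has 37 distinct eigenvalues ≈ [2.0, 1.992596, 1.97044, 1.933696, 1.882635, 1.817635, 1.739179, 1.647846, 1.544313, 1.429347, 1.303798, 1.168596, 1.024743, 0.873302, 0.715396, 0.552194, 0.384903, 0.214763, 0.043032, -0.129017, -0.300111, -0.468983, -0.634383, -0.795086, -0.949902, -1.097686, -1.237343, -1.367839, -1.488208, -1.597559, -1.695082, -1.780055, -1.85185, -1.909934, -1.953877, -1.983355, -1.998148].
Lovász (edge-transitive): ϑ = −73·(-2*cos(pi/73))/((2)−(-2*cos(pi/73))) = 73*cos(pi/73)/(cos(pi/73) + 1).
≈ 36.483094774 (to 9 d.p.).
36 ≤ 73*cos(pi/73)/(cos(pi/73) + 1) ≤ 37: both strict.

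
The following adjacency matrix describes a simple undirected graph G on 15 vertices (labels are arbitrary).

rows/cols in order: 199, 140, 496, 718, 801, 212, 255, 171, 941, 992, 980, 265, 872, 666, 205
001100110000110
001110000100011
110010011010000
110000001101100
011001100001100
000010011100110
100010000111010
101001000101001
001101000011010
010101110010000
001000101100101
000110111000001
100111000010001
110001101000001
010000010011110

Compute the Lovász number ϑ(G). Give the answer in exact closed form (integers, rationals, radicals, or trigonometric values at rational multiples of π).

5

N(992) = {140, 718, 212, 255, 171, 980}, |N(992)| = 6.
Vertex 801 has 6 neighbors: 140, 496, 212, 255, 265, 872.
deg(212) = 6; N(212) = {801, 171, 941, 992, 872, 666}.
deg(941) = 6; N(941) = {496, 718, 212, 980, 265, 666}.
6-regular, N=15; Kneser K(6,2) on C(6,2)=15 vertices.
spec(A) ≈ [6.0, 1.0, -3.0] (distinct, 5 d.p.).
With N=15: ϑ(G) = 15·(-1*(-3))/(6−(-3)) = 5.
ϑ(G) ≈ 5.000000.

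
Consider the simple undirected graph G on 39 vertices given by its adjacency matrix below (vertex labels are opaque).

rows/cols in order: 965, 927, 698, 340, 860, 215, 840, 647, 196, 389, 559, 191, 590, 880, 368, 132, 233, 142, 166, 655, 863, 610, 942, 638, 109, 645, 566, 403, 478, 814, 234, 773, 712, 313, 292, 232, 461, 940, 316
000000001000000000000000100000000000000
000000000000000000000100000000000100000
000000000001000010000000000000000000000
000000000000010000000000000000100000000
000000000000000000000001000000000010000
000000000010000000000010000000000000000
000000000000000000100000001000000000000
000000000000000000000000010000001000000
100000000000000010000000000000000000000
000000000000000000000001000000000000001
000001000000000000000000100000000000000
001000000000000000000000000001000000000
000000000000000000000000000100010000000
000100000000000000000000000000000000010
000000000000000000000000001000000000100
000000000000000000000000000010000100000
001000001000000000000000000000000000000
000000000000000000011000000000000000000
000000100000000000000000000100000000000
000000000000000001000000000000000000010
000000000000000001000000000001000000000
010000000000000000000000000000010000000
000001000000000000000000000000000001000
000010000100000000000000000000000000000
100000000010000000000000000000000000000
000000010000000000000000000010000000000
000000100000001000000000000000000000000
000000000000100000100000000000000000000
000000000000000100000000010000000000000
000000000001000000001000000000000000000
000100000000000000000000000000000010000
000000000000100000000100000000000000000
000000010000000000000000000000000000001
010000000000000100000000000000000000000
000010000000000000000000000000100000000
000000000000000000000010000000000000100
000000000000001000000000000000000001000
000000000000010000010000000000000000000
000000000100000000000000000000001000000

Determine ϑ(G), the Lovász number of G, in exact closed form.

Vertex 965 has 2 neighbors: 196, 109.
Vertex 860 has 2 neighbors: 638, 292.
N(461) = {368, 232}, |N(461)| = 2.
deg(292) = 2; N(292) = {860, 234}.
Regular of degree 2 on 39 vertices: a single 39-cycle (edge-transitive).
spec(A) ≈ [2.0, 1.9741, 1.8971, 1.7709, 1.5989, 1.3854, 1.1361, 0.8574, 0.5564, 0.2411, -0.0805, -0.4001, -0.7092, -1.0, -1.2649, -1.497, -1.6904, -1.84, -1.9419, -1.9935] (distinct, 4 d.p.).
ϑ = −N·λ_min/(λ_max−λ_min) = −39·(-2*cos(pi/39))/(2−(-2*cos(pi/39))) = 39*cos(pi/39)/(cos(pi/39) + 1).
= 19.4683… (decimal).
Lovász sandwich 19 ≤ 39*cos(pi/39)/(cos(pi/39) + 1) ≤ 20: both strict.

39*cos(pi/39)/(cos(pi/39) + 1)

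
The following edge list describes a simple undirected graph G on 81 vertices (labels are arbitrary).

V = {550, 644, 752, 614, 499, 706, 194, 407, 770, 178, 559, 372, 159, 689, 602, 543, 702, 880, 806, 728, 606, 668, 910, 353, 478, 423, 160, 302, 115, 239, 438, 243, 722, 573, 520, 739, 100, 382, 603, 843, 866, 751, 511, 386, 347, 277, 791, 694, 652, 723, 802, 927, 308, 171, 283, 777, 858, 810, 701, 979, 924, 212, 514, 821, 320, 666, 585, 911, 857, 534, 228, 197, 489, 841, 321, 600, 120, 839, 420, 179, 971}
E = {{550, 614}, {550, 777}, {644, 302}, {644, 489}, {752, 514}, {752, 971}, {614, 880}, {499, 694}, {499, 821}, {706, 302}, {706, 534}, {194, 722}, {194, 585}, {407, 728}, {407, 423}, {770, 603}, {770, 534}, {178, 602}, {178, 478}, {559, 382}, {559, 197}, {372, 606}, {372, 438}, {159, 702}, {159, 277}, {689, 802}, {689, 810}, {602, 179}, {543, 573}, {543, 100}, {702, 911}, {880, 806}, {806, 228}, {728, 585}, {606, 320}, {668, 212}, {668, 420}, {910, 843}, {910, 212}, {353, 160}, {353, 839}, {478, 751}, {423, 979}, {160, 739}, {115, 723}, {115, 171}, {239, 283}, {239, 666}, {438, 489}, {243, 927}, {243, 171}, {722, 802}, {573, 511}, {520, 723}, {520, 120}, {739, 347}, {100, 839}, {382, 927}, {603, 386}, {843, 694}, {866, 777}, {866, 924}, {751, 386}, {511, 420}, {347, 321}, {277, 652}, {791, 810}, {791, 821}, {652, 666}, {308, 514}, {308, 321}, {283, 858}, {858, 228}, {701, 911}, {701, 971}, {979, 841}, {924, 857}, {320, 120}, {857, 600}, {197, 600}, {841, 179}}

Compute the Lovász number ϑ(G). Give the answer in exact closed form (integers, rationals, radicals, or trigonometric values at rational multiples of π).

deg(791) = 2; N(791) = {810, 821}.
N(694) = {499, 843}, |N(694)| = 2.
deg(614) = 2; N(614) = {550, 880}.
Vertex 386 has 2 neighbors: 603, 751.
Every vertex has degree 2 (N=81); the odd cycle C_{81}.
The 41 distinct eigenvalues: [2.0, 1.993986, 1.97598, 1.94609, 1.904496, 1.851448, 1.787265, 1.712334, 1.627104, 1.532089, 1.427859, 1.315043, 1.194317, 1.066409, 0.932087, 0.79216, 0.647468, 0.498882, 0.347296, 0.193622, 0.038783, -0.11629, -0.270663, -0.423408, -0.573606, -0.720355, -0.862772, -1.0, -1.131214, -1.255624, -1.372483, -1.481088, -1.580785, -1.670976, -1.751116, -1.820726, -1.879385, -1.926742, -1.962511, -1.986477, -1.998496].
ϑ = −N·λ_min/(λ_max−λ_min) = −81·(-2*cos(pi/81))/(2−(-2*cos(pi/81))) = 81*cos(pi/81)/(cos(pi/81) + 1).
ϑ(G) ≈ 40.48476531.
α=40, χ(Ḡ)=41; ϑ=81*cos(pi/81)/(cos(pi/81) + 1) lies between (both strict).

81*cos(pi/81)/(cos(pi/81) + 1)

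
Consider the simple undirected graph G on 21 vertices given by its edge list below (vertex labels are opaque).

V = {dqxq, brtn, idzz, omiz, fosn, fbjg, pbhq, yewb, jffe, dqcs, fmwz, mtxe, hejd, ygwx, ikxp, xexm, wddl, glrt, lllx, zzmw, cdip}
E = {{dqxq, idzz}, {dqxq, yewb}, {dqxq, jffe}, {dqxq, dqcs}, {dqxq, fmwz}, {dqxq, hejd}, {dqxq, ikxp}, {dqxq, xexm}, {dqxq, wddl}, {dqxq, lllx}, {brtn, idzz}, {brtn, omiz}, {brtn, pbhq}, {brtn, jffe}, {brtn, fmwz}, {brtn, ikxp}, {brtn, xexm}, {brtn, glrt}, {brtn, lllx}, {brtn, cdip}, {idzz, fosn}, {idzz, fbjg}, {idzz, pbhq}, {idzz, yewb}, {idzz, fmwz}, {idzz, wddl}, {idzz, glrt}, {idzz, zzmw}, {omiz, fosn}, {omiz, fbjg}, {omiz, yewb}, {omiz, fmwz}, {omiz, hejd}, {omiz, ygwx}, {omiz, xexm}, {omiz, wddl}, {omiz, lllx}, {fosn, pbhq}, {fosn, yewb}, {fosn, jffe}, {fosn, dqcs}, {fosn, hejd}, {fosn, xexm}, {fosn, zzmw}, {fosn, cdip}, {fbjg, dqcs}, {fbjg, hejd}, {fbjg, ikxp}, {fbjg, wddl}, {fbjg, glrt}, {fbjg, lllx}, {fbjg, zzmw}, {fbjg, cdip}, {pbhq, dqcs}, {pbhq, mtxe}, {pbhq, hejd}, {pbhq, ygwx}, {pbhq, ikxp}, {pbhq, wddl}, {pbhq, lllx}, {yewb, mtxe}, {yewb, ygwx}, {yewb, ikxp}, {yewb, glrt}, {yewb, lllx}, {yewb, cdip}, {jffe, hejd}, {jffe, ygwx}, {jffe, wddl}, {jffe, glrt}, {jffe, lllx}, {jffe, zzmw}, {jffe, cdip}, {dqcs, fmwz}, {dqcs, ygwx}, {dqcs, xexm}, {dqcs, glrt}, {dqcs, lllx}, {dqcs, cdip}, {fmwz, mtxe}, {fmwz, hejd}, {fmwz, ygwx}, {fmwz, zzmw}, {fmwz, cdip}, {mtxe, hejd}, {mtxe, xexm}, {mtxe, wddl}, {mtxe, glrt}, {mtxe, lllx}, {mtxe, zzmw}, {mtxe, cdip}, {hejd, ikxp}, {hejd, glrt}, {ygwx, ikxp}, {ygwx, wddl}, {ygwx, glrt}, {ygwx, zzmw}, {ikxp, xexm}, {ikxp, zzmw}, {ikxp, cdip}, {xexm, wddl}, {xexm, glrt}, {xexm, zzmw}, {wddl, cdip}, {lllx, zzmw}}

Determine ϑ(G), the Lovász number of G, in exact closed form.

deg(jffe) = 10; N(jffe) = {dqxq, brtn, fosn, hejd, ygwx, wddl, glrt, lllx, zzmw, cdip}.
deg(ygwx) = 10; N(ygwx) = {omiz, pbhq, yewb, jffe, dqcs, fmwz, ikxp, wddl, glrt, zzmw}.
N(hejd) = {dqxq, omiz, fosn, fbjg, pbhq, jffe, fmwz, mtxe, ikxp, glrt}, |N(hejd)| = 10.
deg(yewb) = 10; N(yewb) = {dqxq, idzz, omiz, fosn, mtxe, ygwx, ikxp, glrt, lllx, cdip}.
21-vertex 10-regular graph: this is K(7,2), the Kneser graph.
The 3 distinct eigenvalues: [10.0, 1.0, -4.0].
Lovász (edge-transitive): ϑ = −21·(-4)/((10)−(-4)) = 6.
= 6.000000000… (decimal).

6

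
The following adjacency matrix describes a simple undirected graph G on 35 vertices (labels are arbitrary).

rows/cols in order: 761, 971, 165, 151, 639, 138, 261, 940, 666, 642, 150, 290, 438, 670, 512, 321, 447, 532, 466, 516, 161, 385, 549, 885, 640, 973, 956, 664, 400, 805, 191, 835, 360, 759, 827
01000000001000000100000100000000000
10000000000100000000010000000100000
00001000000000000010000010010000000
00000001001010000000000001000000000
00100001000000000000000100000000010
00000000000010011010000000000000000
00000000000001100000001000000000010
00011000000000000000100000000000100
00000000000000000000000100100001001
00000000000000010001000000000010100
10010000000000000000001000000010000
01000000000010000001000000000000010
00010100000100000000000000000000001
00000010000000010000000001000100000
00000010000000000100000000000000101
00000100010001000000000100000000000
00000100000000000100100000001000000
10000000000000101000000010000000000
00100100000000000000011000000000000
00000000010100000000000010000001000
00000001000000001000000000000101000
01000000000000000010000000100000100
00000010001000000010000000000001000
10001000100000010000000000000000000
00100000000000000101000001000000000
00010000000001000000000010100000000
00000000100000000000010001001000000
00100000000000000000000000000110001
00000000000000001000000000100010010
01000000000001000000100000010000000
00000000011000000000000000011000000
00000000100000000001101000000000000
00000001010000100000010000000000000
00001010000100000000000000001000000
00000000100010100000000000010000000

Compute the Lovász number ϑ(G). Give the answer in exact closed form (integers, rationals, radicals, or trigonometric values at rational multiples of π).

15

N(150) = {761, 151, 549, 191}, |N(150)| = 4.
Vertex 161 has 4 neighbors: 940, 447, 805, 835.
N(642) = {321, 516, 191, 360}, |N(642)| = 4.
deg(805) = 4; N(805) = {971, 670, 161, 664}.
G on 35 vertices is 4-regular; this is K(7,3), the Kneser graph.
The 4 distinct eigenvalues: [4.0, 2.0, -1.0, -3.0].
Lovász: ϑ = −35(-3)/(4+-1*(-3)) = 15.
Numerically 15.00000000.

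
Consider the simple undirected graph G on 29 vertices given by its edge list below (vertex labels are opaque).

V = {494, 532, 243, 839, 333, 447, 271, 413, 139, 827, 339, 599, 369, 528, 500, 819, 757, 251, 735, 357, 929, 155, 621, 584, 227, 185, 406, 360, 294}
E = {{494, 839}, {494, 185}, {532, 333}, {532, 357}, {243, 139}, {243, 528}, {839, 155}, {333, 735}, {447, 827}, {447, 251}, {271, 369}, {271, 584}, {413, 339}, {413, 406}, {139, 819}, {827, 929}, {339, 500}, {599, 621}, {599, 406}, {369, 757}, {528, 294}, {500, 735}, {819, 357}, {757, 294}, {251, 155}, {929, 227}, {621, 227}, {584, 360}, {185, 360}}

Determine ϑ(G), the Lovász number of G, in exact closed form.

29*cos(pi/29)/(cos(pi/29) + 1)

Vertex 929 has 2 neighbors: 827, 227.
Vertex 757 has 2 neighbors: 369, 294.
deg(271) = 2; N(271) = {369, 584}.
Vertex 621 has 2 neighbors: 599, 227.
Regular of degree 2 on 29 vertices: connected 2-regular on 29 ⇒ C_{29}.
The 15 distinct eigenvalues: [2.0, 1.9532, 1.8152, 1.5922, 1.2948, 0.9368, 0.5351, 0.1083, -0.3236, -0.7403, -1.1224, -1.452, -1.7137, -1.8953, -1.9883].
λ_max=2, λ_min=-2*cos(pi/29); ϑ = −29·λ_min/(λ_max−λ_min) = 29*cos(pi/29)/(cos(pi/29) + 1).
≈ 14.457375255 (to 9 d.p.).
14 ≤ 29*cos(pi/29)/(cos(pi/29) + 1) ≤ 15: both strict.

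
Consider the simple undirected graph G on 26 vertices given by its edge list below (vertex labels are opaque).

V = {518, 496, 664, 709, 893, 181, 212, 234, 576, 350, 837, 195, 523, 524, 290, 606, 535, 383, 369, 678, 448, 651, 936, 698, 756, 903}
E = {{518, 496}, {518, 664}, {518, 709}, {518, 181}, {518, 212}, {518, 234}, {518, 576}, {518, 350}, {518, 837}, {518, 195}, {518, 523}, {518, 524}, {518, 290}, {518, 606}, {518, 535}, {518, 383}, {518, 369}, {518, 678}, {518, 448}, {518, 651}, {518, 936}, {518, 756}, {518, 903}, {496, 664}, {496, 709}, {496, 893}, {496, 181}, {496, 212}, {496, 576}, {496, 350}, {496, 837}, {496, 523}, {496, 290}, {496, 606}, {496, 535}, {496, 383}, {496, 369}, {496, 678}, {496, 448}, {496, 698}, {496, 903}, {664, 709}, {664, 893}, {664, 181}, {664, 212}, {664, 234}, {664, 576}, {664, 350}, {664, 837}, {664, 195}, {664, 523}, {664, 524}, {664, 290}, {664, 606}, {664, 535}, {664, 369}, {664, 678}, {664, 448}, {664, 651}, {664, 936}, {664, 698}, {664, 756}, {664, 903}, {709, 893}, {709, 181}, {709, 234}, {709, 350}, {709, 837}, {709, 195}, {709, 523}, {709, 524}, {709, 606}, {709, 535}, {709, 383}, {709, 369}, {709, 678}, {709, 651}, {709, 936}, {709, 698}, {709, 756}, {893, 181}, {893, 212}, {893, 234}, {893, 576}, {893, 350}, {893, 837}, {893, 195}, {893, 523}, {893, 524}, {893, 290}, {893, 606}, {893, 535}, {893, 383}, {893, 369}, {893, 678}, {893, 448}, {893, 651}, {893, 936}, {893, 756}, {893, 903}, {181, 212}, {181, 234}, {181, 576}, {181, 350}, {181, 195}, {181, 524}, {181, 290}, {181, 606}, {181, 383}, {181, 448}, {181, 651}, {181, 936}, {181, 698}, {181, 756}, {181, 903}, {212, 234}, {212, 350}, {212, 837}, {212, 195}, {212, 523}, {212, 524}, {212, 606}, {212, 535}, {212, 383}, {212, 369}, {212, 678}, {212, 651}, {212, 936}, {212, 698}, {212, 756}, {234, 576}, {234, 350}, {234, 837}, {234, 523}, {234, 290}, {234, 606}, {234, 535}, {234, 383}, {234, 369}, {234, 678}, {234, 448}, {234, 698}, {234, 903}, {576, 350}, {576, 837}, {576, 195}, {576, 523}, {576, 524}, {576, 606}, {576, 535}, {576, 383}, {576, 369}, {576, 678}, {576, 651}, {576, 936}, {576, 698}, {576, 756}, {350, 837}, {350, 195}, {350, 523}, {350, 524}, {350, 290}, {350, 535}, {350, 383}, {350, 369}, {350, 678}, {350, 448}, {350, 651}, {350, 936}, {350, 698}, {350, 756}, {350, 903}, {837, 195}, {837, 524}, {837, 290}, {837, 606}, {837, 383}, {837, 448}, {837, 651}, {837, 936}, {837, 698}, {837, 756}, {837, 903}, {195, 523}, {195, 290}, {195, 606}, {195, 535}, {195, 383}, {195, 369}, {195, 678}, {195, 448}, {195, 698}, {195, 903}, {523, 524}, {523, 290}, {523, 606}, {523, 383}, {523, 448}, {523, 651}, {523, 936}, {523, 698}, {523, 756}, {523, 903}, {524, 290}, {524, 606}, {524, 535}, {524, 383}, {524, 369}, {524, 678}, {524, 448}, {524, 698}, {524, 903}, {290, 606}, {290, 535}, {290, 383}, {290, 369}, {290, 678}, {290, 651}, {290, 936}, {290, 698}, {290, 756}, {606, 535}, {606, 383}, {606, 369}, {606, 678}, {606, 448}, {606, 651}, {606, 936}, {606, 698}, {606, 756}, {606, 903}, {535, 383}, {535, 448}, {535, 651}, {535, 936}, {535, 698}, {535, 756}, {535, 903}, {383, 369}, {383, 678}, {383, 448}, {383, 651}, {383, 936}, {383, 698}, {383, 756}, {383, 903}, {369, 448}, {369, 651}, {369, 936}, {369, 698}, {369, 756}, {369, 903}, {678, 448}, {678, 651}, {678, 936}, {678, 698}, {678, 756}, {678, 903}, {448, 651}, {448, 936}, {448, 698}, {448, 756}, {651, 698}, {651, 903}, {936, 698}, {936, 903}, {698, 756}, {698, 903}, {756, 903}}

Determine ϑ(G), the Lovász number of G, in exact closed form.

N(678) = {518, 496, 664, 709, 893, 212, 234, 576, 350, 195, 524, 290, 606, 383, 448, 651, 936, 698, 756, 903}, |N(678)| = 20.
deg(212) = 20; N(212) = {518, 496, 664, 893, 181, 234, 350, 837, 195, 523, 524, 606, 535, 383, 369, 678, 651, 936, 698, 756}.
Vertex 369 has 20 neighbors: 518, 496, 664, 709, 893, 212, 234, 576, 350, 195, 524, 290, 606, 383, 448, 651, 936, 698, 756, 903.
deg(518) = 23; N(518) = {496, 664, 709, 181, 212, 234, 576, 350, 837, 195, 523, 524, 290, 606, 535, 383, 369, 678, 448, 651, 936, 756, 903}.
G = K_{7,6,6,3,2,2}: α = 7 = χ(Ḡ), so ϑ = 7.
ϑ(G) ≈ 7.000000.
α=7, χ(Ḡ)=7; ϑ=7 lies between (collapsed).

7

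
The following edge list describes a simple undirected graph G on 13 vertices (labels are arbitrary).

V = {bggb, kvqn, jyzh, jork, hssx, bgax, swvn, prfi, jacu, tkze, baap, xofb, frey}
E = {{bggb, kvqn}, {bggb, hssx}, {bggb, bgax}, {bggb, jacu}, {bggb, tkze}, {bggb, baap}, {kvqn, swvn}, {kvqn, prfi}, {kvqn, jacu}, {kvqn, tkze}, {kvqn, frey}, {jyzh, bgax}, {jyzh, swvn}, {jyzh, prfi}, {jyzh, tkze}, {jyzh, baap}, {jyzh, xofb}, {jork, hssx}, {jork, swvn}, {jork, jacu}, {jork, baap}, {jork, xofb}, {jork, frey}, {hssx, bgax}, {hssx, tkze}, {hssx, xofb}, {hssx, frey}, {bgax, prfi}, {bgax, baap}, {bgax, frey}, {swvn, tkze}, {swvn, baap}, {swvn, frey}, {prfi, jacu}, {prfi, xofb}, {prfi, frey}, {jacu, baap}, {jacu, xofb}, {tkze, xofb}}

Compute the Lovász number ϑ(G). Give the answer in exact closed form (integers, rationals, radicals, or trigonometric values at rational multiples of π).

N(frey) = {kvqn, jork, hssx, bgax, swvn, prfi}, |N(frey)| = 6.
N(jacu) = {bggb, kvqn, jork, prfi, baap, xofb}, |N(jacu)| = 6.
N(tkze) = {bggb, kvqn, jyzh, hssx, swvn, xofb}, |N(tkze)| = 6.
N(xofb) = {jyzh, jork, hssx, prfi, jacu, tkze}, |N(xofb)| = 6.
Every vertex has degree 6 (N=13); Paley(13): SR with (k,λ,μ)=(6,2,3).
The 3 distinct eigenvalues: [6.0, 1.3028, -2.3028].
−13·(-sqrt(13)/2 - 1/2) / ((6)−(-sqrt(13)/2 - 1/2)) = sqrt(13) = ϑ(G).
= 3.605551… (decimal).

sqrt(13)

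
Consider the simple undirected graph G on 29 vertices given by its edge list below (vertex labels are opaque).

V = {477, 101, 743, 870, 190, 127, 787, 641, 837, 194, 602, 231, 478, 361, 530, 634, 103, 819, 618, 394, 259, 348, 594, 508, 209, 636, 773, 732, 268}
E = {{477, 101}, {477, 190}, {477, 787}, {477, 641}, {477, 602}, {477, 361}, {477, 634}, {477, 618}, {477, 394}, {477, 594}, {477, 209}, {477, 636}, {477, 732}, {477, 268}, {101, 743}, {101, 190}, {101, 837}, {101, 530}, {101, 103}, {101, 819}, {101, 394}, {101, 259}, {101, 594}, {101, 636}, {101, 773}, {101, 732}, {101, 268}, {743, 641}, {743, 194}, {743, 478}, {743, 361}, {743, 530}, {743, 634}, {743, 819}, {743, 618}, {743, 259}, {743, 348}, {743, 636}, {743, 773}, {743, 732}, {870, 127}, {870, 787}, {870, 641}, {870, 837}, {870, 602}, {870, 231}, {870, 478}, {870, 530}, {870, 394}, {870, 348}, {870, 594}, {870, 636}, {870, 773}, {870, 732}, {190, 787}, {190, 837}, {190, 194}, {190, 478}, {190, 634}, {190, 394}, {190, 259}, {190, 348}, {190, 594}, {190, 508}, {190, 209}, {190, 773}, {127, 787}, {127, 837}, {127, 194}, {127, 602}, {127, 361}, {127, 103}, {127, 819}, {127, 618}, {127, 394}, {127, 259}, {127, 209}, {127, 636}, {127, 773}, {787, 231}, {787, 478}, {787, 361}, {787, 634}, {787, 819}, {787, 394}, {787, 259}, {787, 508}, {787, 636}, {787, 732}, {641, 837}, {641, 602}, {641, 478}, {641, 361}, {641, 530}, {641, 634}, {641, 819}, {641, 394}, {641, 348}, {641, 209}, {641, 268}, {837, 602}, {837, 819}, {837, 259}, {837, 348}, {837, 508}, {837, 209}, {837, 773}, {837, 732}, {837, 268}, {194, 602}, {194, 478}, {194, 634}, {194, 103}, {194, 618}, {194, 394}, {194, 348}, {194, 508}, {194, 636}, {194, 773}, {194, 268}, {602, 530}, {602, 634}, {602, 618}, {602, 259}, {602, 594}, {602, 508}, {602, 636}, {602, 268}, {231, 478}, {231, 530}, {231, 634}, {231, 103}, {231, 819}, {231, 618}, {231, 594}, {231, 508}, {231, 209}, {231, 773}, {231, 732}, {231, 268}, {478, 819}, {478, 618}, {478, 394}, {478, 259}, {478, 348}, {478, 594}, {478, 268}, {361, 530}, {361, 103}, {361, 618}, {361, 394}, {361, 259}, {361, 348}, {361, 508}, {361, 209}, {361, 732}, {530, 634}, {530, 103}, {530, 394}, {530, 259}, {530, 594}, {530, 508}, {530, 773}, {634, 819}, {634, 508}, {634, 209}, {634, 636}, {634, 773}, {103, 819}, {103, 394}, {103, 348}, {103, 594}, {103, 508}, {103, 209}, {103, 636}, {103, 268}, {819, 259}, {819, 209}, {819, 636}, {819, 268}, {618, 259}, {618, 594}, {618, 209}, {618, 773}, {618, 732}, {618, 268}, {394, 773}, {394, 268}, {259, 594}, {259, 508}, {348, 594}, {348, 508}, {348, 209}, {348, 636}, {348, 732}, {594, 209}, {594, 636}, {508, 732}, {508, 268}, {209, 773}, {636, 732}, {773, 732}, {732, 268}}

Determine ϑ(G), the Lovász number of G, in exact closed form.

sqrt(29)

Vertex 190 has 14 neighbors: 477, 101, 787, 837, 194, 478, 634, 394, 259, 348, 594, 508, 209, 773.
deg(478) = 14; N(478) = {743, 870, 190, 787, 641, 194, 231, 819, 618, 394, 259, 348, 594, 268}.
N(594) = {477, 101, 870, 190, 602, 231, 478, 530, 103, 618, 259, 348, 209, 636}, |N(594)| = 14.
Vertex 361 has 14 neighbors: 477, 743, 127, 787, 641, 530, 103, 618, 394, 259, 348, 508, 209, 732.
Every vertex has degree 14 (N=29); SR(29,14,6,7) — a Paley graph.
Distinct eigenvalues (to 4 d.p.): [14.0, 2.1926, -3.1926].
Lovász (edge-transitive): ϑ = −29·(-sqrt(29)/2 - 1/2)/((14)−(-sqrt(29)/2 - 1/2)) = sqrt(29).
= 5.385165… (decimal).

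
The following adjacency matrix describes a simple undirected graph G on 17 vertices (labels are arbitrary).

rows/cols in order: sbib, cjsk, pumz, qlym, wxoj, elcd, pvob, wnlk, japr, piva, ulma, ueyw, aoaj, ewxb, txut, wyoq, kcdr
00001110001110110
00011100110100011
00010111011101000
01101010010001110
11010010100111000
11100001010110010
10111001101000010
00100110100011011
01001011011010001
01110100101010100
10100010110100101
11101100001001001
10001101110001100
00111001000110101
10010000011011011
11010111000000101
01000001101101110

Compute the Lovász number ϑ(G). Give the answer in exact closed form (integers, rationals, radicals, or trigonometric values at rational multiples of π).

N(txut) = {sbib, qlym, piva, ulma, aoaj, ewxb, wyoq, kcdr}, |N(txut)| = 8.
deg(wyoq) = 8; N(wyoq) = {sbib, cjsk, qlym, elcd, pvob, wnlk, txut, kcdr}.
deg(qlym) = 8; N(qlym) = {cjsk, pumz, wxoj, pvob, piva, ewxb, txut, wyoq}.
Vertex pvob has 8 neighbors: sbib, pumz, qlym, wxoj, wnlk, japr, ulma, wyoq.
G on 17 vertices is 8-regular; Paley(17): SR with (k,λ,μ)=(8,3,4).
spec(A) ≈ [8.0, 1.562, -2.562] (distinct, 3 d.p.).
ϑ = −N·λ_min/(λ_max−λ_min) = −17·(-sqrt(17)/2 - 1/2)/(8−(-sqrt(17)/2 - 1/2)) = sqrt(17).
Numerically 4.12311.

sqrt(17)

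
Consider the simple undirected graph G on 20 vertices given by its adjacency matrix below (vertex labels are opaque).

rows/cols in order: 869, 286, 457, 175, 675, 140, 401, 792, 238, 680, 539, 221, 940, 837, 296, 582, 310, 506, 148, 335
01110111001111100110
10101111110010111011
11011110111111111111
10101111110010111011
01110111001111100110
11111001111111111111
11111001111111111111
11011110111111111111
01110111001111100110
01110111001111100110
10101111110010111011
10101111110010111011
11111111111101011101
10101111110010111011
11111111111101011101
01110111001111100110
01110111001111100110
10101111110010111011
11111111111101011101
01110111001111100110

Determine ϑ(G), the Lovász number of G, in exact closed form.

7

N(582) = {286, 457, 175, 140, 401, 792, 539, 221, 940, 837, 296, 506, 148}, |N(582)| = 13.
Vertex 837 has 14 neighbors: 869, 457, 675, 140, 401, 792, 238, 680, 940, 296, 582, 310, 148, 335.
deg(940) = 17; N(940) = {869, 286, 457, 175, 675, 140, 401, 792, 238, 680, 539, 221, 837, 582, 310, 506, 335}.
N(539) = {869, 457, 675, 140, 401, 792, 238, 680, 940, 296, 582, 310, 148, 335}, |N(539)| = 14.
Complete multipartite on [7, 6, 3, 2, 2]: sandwich collapses at ϑ=7.
Numerically 7.0000.
Sandwich: α(G)=7 ≤ ϑ(G)=7 ≤ χ(Ḡ)=7 (collapsed).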